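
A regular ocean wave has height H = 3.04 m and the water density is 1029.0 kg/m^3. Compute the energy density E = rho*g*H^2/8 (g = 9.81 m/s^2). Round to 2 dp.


E = (1/8) * rho * g * H^2
E = (1/8) * 1029.0 * 9.81 * 3.04^2
E = 0.125 * 1029.0 * 9.81 * 9.2416
E = 11661.15 J/m^2

11661.15


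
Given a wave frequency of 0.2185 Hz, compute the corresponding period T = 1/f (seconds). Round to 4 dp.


T = 1 / f
T = 1 / 0.2185
T = 4.5767 s

4.5767


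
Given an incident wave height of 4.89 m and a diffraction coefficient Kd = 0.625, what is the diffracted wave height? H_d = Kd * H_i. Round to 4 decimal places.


H_d = Kd * H_i
H_d = 0.625 * 4.89
H_d = 3.0563 m

3.0563


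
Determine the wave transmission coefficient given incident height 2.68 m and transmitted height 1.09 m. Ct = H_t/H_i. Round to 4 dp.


Ct = H_t / H_i
Ct = 1.09 / 2.68
Ct = 0.4067

0.4067


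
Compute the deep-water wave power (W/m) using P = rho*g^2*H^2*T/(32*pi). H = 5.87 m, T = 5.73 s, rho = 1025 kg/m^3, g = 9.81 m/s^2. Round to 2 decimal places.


P = rho * g^2 * H^2 * T / (32 * pi)
P = 1025 * 9.81^2 * 5.87^2 * 5.73 / (32 * pi)
P = 1025 * 96.2361 * 34.4569 * 5.73 / 100.53096
P = 193728.20 W/m

193728.20


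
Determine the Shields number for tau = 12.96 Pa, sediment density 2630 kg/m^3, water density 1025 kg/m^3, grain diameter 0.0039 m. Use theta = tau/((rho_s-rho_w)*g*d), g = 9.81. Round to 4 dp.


theta = tau / ((rho_s - rho_w) * g * d)
rho_s - rho_w = 2630 - 1025 = 1605
Denominator = 1605 * 9.81 * 0.0039 = 61.405695
theta = 12.96 / 61.405695
theta = 0.2111

0.2111


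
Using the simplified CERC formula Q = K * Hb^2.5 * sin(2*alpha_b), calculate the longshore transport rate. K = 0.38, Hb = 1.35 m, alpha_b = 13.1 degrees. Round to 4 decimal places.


Q = K * Hb^2.5 * sin(2 * alpha_b)
Hb^2.5 = 1.35^2.5 = 2.117554
sin(2 * 13.1) = sin(26.2) = 0.441506
Q = 0.38 * 2.117554 * 0.441506
Q = 0.3553 m^3/s

0.3553


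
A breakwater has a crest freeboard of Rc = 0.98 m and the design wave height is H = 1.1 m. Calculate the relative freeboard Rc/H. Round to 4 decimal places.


Relative freeboard = Rc / H
= 0.98 / 1.1
= 0.8909

0.8909


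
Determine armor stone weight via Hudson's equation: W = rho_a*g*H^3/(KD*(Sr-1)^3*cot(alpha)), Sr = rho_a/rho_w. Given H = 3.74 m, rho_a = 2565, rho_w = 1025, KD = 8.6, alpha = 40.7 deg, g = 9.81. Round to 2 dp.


Sr = rho_a / rho_w = 2565 / 1025 = 2.502439
(Sr - 1) = 1.502439
(Sr - 1)^3 = 3.391490
cot(40.7) = 1 / tan(40.7) = 1 / 0.860136 = 1.162607
Numerator = 2565 * 9.81 * 3.74^3 = 1316349.4109
Denominator = 8.6 * 3.391490 * 1.162607 = 33.909552
W = 1316349.4109 / 33.909552
W = 38819.43 N

38819.43


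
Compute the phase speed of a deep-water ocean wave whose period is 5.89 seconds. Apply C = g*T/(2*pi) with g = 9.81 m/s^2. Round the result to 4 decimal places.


We use the deep-water celerity formula:
C = g * T / (2 * pi)
C = 9.81 * 5.89 / (2 * 3.14159...)
C = 57.780900 / 6.283185
C = 9.1961 m/s

9.1961


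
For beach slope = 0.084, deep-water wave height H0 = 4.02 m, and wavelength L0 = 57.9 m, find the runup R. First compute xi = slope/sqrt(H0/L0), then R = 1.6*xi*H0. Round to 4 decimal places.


xi = slope / sqrt(H0/L0)
H0/L0 = 4.02/57.9 = 0.069430
sqrt(0.069430) = 0.263496
xi = 0.084 / 0.263496 = 0.318791
R = 1.6 * xi * H0 = 1.6 * 0.318791 * 4.02
R = 2.0505 m

2.0505


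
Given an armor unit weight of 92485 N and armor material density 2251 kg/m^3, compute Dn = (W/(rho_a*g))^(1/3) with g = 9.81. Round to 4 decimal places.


V = W / (rho_a * g)
V = 92485 / (2251 * 9.81)
V = 92485 / 22082.31
V = 4.188194 m^3
Dn = V^(1/3) = 4.188194^(1/3)
Dn = 1.6119 m

1.6119


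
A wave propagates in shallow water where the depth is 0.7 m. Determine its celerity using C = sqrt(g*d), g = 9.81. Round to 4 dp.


Using the shallow-water approximation:
C = sqrt(g * d) = sqrt(9.81 * 0.7)
C = sqrt(6.8670)
C = 2.6205 m/s

2.6205


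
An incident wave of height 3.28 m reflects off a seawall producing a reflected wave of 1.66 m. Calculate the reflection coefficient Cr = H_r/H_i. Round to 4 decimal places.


Cr = H_r / H_i
Cr = 1.66 / 3.28
Cr = 0.5061

0.5061


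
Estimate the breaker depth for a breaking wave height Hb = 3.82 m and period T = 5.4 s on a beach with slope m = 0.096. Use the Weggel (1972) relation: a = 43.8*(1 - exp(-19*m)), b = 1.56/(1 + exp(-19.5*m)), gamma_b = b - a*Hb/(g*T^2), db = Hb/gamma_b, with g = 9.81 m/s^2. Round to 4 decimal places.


a = 43.8 * (1 - exp(-19 * m))
exp(-19 * 0.096) = exp(-1.8240) = 0.161379
a = 43.8 * (1 - 0.161379) = 36.731602
b = 1.56 / (1 + exp(-19.5 * m))
exp(-19.5 * 0.096) = exp(-1.8720) = 0.153816
b = 1.56 / (1 + 0.153816) = 1.352036
Hb / (g * T^2) = 3.82 / (9.81 * 5.4^2) = 3.82 / 286.0596 = 0.01335386
gamma_b = b - a * Hb/(g*T^2) = 1.352036 - 36.731602 * 0.01335386 = 0.861527
db = Hb / gamma_b = 3.82 / 0.861527
db = 4.4340 m

4.4340


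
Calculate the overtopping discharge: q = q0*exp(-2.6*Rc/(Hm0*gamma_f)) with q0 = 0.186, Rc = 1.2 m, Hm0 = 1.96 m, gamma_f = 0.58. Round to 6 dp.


q = q0 * exp(-2.6 * Rc / (Hm0 * gamma_f))
Exponent = -2.6 * 1.2 / (1.96 * 0.58)
= -2.6 * 1.2 / 1.1368
= -2.744546
exp(-2.744546) = 0.064277
q = 0.186 * 0.064277
q = 0.011956 m^3/s/m

0.011956


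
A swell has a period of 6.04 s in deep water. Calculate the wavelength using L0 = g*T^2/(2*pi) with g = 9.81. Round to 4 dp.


L0 = g * T^2 / (2 * pi)
L0 = 9.81 * 6.04^2 / (2 * pi)
L0 = 9.81 * 36.4816 / 6.28319
L0 = 357.8845 / 6.28319
L0 = 56.9591 m

56.9591


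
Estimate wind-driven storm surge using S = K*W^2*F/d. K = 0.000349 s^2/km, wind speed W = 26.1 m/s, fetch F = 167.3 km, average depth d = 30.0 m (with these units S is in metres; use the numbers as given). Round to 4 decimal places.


S = K * W^2 * F / d
W^2 = 26.1^2 = 681.21
S = 0.000349 * 681.21 * 167.3 / 30.0
Numerator = 0.000349 * 681.21 * 167.3 = 39.774285
S = 39.774285 / 30.0 = 1.3258 m

1.3258


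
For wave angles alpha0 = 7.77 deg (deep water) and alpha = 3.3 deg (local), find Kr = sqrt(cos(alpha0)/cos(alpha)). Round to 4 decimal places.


Kr = sqrt(cos(alpha0) / cos(alpha))
cos(7.77) = 0.990819
cos(3.3) = 0.998342
Kr = sqrt(0.990819 / 0.998342)
Kr = sqrt(0.992464)
Kr = 0.9962

0.9962


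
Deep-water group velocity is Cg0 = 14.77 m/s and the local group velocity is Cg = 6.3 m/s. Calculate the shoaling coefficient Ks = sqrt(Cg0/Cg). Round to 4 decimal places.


Ks = sqrt(Cg0 / Cg)
Ks = sqrt(14.77 / 6.3)
Ks = sqrt(2.3444)
Ks = 1.5312

1.5312


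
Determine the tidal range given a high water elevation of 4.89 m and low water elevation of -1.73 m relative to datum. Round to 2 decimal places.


Tidal range = High water - Low water
Tidal range = 4.89 - (-1.73)
Tidal range = 6.62 m

6.62


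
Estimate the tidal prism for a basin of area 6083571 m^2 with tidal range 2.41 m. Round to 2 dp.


Tidal prism = Area * Tidal range
P = 6083571 * 2.41
P = 14661406.11 m^3

14661406.11


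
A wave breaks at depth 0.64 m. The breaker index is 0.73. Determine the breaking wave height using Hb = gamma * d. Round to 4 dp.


Hb = gamma * d
Hb = 0.73 * 0.64
Hb = 0.4672 m

0.4672


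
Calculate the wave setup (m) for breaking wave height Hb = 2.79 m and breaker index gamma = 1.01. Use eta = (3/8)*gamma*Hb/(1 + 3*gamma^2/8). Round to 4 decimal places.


eta = (3/8) * gamma * Hb / (1 + 3*gamma^2/8)
Numerator = (3/8) * 1.01 * 2.79 = 1.056713
Denominator = 1 + 3*1.01^2/8 = 1 + 0.382538 = 1.382538
eta = 1.056713 / 1.382538
eta = 0.7643 m

0.7643


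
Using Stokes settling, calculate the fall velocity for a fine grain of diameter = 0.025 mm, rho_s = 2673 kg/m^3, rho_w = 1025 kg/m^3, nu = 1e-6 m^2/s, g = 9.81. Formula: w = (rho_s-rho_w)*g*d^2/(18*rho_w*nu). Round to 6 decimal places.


w = (rho_s - rho_w) * g * d^2 / (18 * rho_w * nu)
d = 0.025 mm = 0.000025 m
rho_s - rho_w = 2673 - 1025 = 1648
Numerator = 1648 * 9.81 * (0.000025)^2 = 0.000010104300
Denominator = 18 * 1025 * 1e-6 = 0.018450
w = 0.000548 m/s

0.000548


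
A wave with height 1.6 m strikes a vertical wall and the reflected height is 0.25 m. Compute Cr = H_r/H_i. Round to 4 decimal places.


Cr = H_r / H_i
Cr = 0.25 / 1.6
Cr = 0.1563

0.1563


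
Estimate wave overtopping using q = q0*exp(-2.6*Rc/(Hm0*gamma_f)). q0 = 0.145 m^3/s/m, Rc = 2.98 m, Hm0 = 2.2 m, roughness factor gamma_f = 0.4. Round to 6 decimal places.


q = q0 * exp(-2.6 * Rc / (Hm0 * gamma_f))
Exponent = -2.6 * 2.98 / (2.2 * 0.4)
= -2.6 * 2.98 / 0.8800
= -8.804545
exp(-8.804545) = 0.000150
q = 0.145 * 0.000150
q = 0.000022 m^3/s/m

0.000022


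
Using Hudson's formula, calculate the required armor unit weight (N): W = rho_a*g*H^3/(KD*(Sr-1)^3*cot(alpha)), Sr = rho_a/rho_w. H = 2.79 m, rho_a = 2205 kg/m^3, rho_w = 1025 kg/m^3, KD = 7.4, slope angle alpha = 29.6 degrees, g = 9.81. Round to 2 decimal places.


Sr = rho_a / rho_w = 2205 / 1025 = 2.151220
(Sr - 1) = 1.151220
(Sr - 1)^3 = 1.525719
cot(29.6) = 1 / tan(29.6) = 1 / 0.568079 = 1.760318
Numerator = 2205 * 9.81 * 2.79^3 = 469775.3351
Denominator = 7.4 * 1.525719 * 1.760318 = 19.874553
W = 469775.3351 / 19.874553
W = 23637.03 N

23637.03


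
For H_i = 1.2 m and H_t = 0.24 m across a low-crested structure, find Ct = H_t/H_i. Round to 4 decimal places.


Ct = H_t / H_i
Ct = 0.24 / 1.2
Ct = 0.2000

0.2000


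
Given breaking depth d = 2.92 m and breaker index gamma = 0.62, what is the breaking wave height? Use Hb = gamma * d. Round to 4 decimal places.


Hb = gamma * d
Hb = 0.62 * 2.92
Hb = 1.8104 m

1.8104


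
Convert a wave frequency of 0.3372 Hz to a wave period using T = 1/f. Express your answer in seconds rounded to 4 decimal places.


T = 1 / f
T = 1 / 0.3372
T = 2.9656 s

2.9656


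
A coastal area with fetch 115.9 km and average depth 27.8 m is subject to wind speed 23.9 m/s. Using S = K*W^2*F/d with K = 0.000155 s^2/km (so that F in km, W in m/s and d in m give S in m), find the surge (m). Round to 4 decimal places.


S = K * W^2 * F / d
W^2 = 23.9^2 = 571.21
S = 0.000155 * 571.21 * 115.9 / 27.8
Numerator = 0.000155 * 571.21 * 115.9 = 10.261502
S = 10.261502 / 27.8 = 0.3691 m

0.3691


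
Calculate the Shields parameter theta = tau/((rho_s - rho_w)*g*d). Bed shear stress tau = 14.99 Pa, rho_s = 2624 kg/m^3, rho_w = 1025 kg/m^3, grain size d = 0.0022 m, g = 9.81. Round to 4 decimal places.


theta = tau / ((rho_s - rho_w) * g * d)
rho_s - rho_w = 2624 - 1025 = 1599
Denominator = 1599 * 9.81 * 0.0022 = 34.509618
theta = 14.99 / 34.509618
theta = 0.4344

0.4344


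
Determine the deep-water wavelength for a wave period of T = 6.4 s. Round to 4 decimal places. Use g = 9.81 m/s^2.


L0 = g * T^2 / (2 * pi)
L0 = 9.81 * 6.4^2 / (2 * pi)
L0 = 9.81 * 40.9600 / 6.28319
L0 = 401.8176 / 6.28319
L0 = 63.9513 m

63.9513


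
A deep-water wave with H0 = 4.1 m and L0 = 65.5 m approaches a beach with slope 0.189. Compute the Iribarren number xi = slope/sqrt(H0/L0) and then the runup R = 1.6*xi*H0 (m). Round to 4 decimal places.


xi = slope / sqrt(H0/L0)
H0/L0 = 4.1/65.5 = 0.062595
sqrt(0.062595) = 0.250191
xi = 0.189 / 0.250191 = 0.755424
R = 1.6 * xi * H0 = 1.6 * 0.755424 * 4.1
R = 4.9556 m

4.9556


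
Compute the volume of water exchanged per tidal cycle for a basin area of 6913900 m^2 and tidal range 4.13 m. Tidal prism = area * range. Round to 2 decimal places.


Tidal prism = Area * Tidal range
P = 6913900 * 4.13
P = 28554407.00 m^3

28554407.00


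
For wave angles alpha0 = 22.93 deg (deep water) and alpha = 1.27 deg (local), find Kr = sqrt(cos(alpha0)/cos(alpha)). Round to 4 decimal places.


Kr = sqrt(cos(alpha0) / cos(alpha))
cos(22.93) = 0.920982
cos(1.27) = 0.999754
Kr = sqrt(0.920982 / 0.999754)
Kr = sqrt(0.921208)
Kr = 0.9598

0.9598


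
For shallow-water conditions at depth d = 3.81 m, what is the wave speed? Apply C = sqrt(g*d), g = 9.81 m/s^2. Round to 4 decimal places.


Using the shallow-water approximation:
C = sqrt(g * d) = sqrt(9.81 * 3.81)
C = sqrt(37.3761)
C = 6.1136 m/s

6.1136


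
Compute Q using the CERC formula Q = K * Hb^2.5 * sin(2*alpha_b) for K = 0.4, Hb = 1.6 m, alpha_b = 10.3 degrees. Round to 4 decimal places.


Q = K * Hb^2.5 * sin(2 * alpha_b)
Hb^2.5 = 1.6^2.5 = 3.238172
sin(2 * 10.3) = sin(20.6) = 0.351842
Q = 0.4 * 3.238172 * 0.351842
Q = 0.4557 m^3/s

0.4557


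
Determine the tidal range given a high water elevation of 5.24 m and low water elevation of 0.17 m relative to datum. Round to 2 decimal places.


Tidal range = High water - Low water
Tidal range = 5.24 - (0.17)
Tidal range = 5.07 m

5.07


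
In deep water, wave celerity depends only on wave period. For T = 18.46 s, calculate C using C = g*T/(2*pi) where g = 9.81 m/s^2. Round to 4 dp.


We use the deep-water celerity formula:
C = g * T / (2 * pi)
C = 9.81 * 18.46 / (2 * 3.14159...)
C = 181.092600 / 6.283185
C = 28.8218 m/s

28.8218


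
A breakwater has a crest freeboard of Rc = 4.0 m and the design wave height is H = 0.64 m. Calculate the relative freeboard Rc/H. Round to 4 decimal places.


Relative freeboard = Rc / H
= 4.0 / 0.64
= 6.2500

6.2500


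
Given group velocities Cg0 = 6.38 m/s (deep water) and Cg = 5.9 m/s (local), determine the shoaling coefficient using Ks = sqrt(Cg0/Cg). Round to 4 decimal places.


Ks = sqrt(Cg0 / Cg)
Ks = sqrt(6.38 / 5.9)
Ks = sqrt(1.0814)
Ks = 1.0399

1.0399


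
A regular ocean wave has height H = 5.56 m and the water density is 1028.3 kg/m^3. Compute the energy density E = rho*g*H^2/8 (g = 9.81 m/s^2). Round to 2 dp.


E = (1/8) * rho * g * H^2
E = (1/8) * 1028.3 * 9.81 * 5.56^2
E = 0.125 * 1028.3 * 9.81 * 30.9136
E = 38980.59 J/m^2

38980.59


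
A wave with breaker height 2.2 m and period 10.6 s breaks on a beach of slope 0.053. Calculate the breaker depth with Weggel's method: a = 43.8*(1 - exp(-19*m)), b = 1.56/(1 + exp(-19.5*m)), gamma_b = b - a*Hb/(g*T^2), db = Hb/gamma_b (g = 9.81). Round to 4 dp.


a = 43.8 * (1 - exp(-19 * m))
exp(-19 * 0.053) = exp(-1.0070) = 0.365313
a = 43.8 * (1 - 0.365313) = 27.799278
b = 1.56 / (1 + exp(-19.5 * m))
exp(-19.5 * 0.053) = exp(-1.0335) = 0.355760
b = 1.56 / (1 + 0.355760) = 1.150646
Hb / (g * T^2) = 2.2 / (9.81 * 10.6^2) = 2.2 / 1102.2516 = 0.00199591
gamma_b = b - a * Hb/(g*T^2) = 1.150646 - 27.799278 * 0.00199591 = 1.095161
db = Hb / gamma_b = 2.2 / 1.095161
db = 2.0088 m

2.0088


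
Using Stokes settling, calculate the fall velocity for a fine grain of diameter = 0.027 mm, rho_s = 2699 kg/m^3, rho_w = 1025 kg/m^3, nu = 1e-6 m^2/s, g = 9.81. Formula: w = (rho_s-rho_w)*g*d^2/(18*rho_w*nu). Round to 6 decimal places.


w = (rho_s - rho_w) * g * d^2 / (18 * rho_w * nu)
d = 0.027 mm = 0.000027 m
rho_s - rho_w = 2699 - 1025 = 1674
Numerator = 1674 * 9.81 * (0.000027)^2 = 0.000011971594
Denominator = 18 * 1025 * 1e-6 = 0.018450
w = 0.000649 m/s

0.000649


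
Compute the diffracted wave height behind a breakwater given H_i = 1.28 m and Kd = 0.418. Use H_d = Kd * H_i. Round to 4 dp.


H_d = Kd * H_i
H_d = 0.418 * 1.28
H_d = 0.5350 m

0.5350


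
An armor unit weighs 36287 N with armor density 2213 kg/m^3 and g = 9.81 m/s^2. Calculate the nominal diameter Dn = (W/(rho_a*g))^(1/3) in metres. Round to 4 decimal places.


V = W / (rho_a * g)
V = 36287 / (2213 * 9.81)
V = 36287 / 21709.53
V = 1.671478 m^3
Dn = V^(1/3) = 1.671478^(1/3)
Dn = 1.1868 m

1.1868


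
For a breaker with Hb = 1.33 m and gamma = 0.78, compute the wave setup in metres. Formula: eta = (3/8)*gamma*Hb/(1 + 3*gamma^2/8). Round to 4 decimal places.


eta = (3/8) * gamma * Hb / (1 + 3*gamma^2/8)
Numerator = (3/8) * 0.78 * 1.33 = 0.389025
Denominator = 1 + 3*0.78^2/8 = 1 + 0.228150 = 1.228150
eta = 0.389025 / 1.228150
eta = 0.3168 m

0.3168


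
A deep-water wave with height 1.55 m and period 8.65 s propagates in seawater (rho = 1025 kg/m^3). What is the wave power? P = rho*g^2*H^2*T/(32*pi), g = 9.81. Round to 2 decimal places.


P = rho * g^2 * H^2 * T / (32 * pi)
P = 1025 * 9.81^2 * 1.55^2 * 8.65 / (32 * pi)
P = 1025 * 96.2361 * 2.4025 * 8.65 / 100.53096
P = 20391.14 W/m

20391.14


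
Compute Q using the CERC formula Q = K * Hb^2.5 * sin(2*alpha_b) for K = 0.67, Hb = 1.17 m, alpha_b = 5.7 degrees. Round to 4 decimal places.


Q = K * Hb^2.5 * sin(2 * alpha_b)
Hb^2.5 = 1.17^2.5 = 1.480692
sin(2 * 5.7) = sin(11.4) = 0.197657
Q = 0.67 * 1.480692 * 0.197657
Q = 0.1961 m^3/s

0.1961


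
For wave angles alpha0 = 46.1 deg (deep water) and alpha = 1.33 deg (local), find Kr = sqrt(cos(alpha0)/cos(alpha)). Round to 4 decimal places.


Kr = sqrt(cos(alpha0) / cos(alpha))
cos(46.1) = 0.693402
cos(1.33) = 0.999731
Kr = sqrt(0.693402 / 0.999731)
Kr = sqrt(0.693589)
Kr = 0.8328

0.8328


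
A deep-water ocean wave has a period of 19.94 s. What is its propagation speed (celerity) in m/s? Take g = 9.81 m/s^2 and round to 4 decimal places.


We use the deep-water celerity formula:
C = g * T / (2 * pi)
C = 9.81 * 19.94 / (2 * 3.14159...)
C = 195.611400 / 6.283185
C = 31.1325 m/s

31.1325


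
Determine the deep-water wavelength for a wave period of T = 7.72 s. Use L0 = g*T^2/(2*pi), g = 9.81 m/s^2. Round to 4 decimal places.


L0 = g * T^2 / (2 * pi)
L0 = 9.81 * 7.72^2 / (2 * pi)
L0 = 9.81 * 59.5984 / 6.28319
L0 = 584.6603 / 6.28319
L0 = 93.0516 m

93.0516


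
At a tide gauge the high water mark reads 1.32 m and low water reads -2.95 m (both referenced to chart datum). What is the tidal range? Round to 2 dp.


Tidal range = High water - Low water
Tidal range = 1.32 - (-2.95)
Tidal range = 4.27 m

4.27


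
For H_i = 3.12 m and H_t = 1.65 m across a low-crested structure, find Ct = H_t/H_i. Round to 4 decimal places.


Ct = H_t / H_i
Ct = 1.65 / 3.12
Ct = 0.5288

0.5288


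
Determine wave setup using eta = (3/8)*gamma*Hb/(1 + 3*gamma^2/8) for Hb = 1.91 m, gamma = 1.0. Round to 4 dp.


eta = (3/8) * gamma * Hb / (1 + 3*gamma^2/8)
Numerator = (3/8) * 1.0 * 1.91 = 0.716250
Denominator = 1 + 3*1.0^2/8 = 1 + 0.375000 = 1.375000
eta = 0.716250 / 1.375000
eta = 0.5209 m

0.5209


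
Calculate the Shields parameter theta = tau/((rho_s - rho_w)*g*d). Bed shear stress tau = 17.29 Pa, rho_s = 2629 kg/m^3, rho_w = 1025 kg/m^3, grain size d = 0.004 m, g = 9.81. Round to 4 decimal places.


theta = tau / ((rho_s - rho_w) * g * d)
rho_s - rho_w = 2629 - 1025 = 1604
Denominator = 1604 * 9.81 * 0.004 = 62.940960
theta = 17.29 / 62.940960
theta = 0.2747

0.2747


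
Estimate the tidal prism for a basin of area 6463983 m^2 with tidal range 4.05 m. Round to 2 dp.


Tidal prism = Area * Tidal range
P = 6463983 * 4.05
P = 26179131.15 m^3

26179131.15


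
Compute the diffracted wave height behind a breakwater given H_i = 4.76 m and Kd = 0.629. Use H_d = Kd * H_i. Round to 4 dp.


H_d = Kd * H_i
H_d = 0.629 * 4.76
H_d = 2.9940 m

2.9940


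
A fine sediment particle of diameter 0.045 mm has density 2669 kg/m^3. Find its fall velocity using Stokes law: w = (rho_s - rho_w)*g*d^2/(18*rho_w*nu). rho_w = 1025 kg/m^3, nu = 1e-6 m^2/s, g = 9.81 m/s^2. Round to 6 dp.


w = (rho_s - rho_w) * g * d^2 / (18 * rho_w * nu)
d = 0.045 mm = 0.000045 m
rho_s - rho_w = 2669 - 1025 = 1644
Numerator = 1644 * 9.81 * (0.000045)^2 = 0.000032658471
Denominator = 18 * 1025 * 1e-6 = 0.018450
w = 0.001770 m/s

0.001770


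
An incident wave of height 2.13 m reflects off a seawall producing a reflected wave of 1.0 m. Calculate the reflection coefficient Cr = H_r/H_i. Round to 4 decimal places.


Cr = H_r / H_i
Cr = 1.0 / 2.13
Cr = 0.4695

0.4695


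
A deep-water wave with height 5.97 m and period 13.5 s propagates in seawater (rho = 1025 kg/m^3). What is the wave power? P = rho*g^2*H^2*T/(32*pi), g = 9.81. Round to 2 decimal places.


P = rho * g^2 * H^2 * T / (32 * pi)
P = 1025 * 9.81^2 * 5.97^2 * 13.5 / (32 * pi)
P = 1025 * 96.2361 * 35.6409 * 13.5 / 100.53096
P = 472111.37 W/m

472111.37


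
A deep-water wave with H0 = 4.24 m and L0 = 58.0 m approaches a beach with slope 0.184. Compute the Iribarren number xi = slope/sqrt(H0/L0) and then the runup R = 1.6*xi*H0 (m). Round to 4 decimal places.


xi = slope / sqrt(H0/L0)
H0/L0 = 4.24/58.0 = 0.073103
sqrt(0.073103) = 0.270376
xi = 0.184 / 0.270376 = 0.680533
R = 1.6 * xi * H0 = 1.6 * 0.680533 * 4.24
R = 4.6167 m

4.6167


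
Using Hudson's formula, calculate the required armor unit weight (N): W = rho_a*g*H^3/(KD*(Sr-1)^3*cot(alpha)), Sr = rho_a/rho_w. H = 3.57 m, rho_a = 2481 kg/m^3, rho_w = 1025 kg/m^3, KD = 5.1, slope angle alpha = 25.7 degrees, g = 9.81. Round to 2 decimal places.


Sr = rho_a / rho_w = 2481 / 1025 = 2.420488
(Sr - 1) = 1.420488
(Sr - 1)^3 = 2.866240
cot(25.7) = 1 / tan(25.7) = 1 / 0.481267 = 2.077847
Numerator = 2481 * 9.81 * 3.57^3 = 1107389.5476
Denominator = 5.1 * 2.866240 * 2.077847 = 30.373593
W = 1107389.5476 / 30.373593
W = 36458.96 N

36458.96


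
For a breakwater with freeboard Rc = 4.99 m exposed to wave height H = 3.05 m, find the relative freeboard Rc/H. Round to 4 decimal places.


Relative freeboard = Rc / H
= 4.99 / 3.05
= 1.6361

1.6361


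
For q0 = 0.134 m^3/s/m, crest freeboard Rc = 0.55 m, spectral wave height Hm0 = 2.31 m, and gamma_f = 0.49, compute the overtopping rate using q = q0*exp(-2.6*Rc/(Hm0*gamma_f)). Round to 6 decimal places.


q = q0 * exp(-2.6 * Rc / (Hm0 * gamma_f))
Exponent = -2.6 * 0.55 / (2.31 * 0.49)
= -2.6 * 0.55 / 1.1319
= -1.263362
exp(-1.263362) = 0.282702
q = 0.134 * 0.282702
q = 0.037882 m^3/s/m

0.037882


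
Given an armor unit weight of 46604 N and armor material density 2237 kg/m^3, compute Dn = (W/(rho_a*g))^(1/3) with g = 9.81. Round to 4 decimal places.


V = W / (rho_a * g)
V = 46604 / (2237 * 9.81)
V = 46604 / 21944.97
V = 2.123676 m^3
Dn = V^(1/3) = 2.123676^(1/3)
Dn = 1.2854 m

1.2854


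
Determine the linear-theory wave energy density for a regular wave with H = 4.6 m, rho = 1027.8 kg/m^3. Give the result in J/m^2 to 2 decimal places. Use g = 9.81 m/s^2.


E = (1/8) * rho * g * H^2
E = (1/8) * 1027.8 * 9.81 * 4.6^2
E = 0.125 * 1027.8 * 9.81 * 21.1600
E = 26668.79 J/m^2

26668.79


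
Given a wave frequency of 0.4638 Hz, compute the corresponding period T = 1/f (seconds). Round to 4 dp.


T = 1 / f
T = 1 / 0.4638
T = 2.1561 s

2.1561


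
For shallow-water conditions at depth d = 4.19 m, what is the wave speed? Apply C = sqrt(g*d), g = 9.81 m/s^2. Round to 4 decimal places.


Using the shallow-water approximation:
C = sqrt(g * d) = sqrt(9.81 * 4.19)
C = sqrt(41.1039)
C = 6.4112 m/s

6.4112


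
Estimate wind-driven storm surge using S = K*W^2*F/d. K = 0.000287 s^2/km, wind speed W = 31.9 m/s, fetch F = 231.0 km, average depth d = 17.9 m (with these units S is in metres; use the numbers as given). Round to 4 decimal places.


S = K * W^2 * F / d
W^2 = 31.9^2 = 1017.61
S = 0.000287 * 1017.61 * 231.0 / 17.9
Numerator = 0.000287 * 1017.61 * 231.0 = 67.464490
S = 67.464490 / 17.9 = 3.7690 m

3.7690


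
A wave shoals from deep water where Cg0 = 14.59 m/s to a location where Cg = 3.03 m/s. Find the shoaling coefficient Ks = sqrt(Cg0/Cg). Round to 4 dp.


Ks = sqrt(Cg0 / Cg)
Ks = sqrt(14.59 / 3.03)
Ks = sqrt(4.8152)
Ks = 2.1944

2.1944


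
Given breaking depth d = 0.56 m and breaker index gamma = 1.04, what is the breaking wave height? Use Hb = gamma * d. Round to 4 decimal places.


Hb = gamma * d
Hb = 1.04 * 0.56
Hb = 0.5824 m

0.5824


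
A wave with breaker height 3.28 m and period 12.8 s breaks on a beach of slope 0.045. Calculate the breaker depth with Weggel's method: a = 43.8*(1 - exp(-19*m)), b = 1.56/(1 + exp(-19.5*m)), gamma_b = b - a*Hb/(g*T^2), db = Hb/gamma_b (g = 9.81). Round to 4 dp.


a = 43.8 * (1 - exp(-19 * m))
exp(-19 * 0.045) = exp(-0.8550) = 0.425283
a = 43.8 * (1 - 0.425283) = 25.172596
b = 1.56 / (1 + exp(-19.5 * m))
exp(-19.5 * 0.045) = exp(-0.8775) = 0.415821
b = 1.56 / (1 + 0.415821) = 1.101834
Hb / (g * T^2) = 3.28 / (9.81 * 12.8^2) = 3.28 / 1607.2704 = 0.00204073
gamma_b = b - a * Hb/(g*T^2) = 1.101834 - 25.172596 * 0.00204073 = 1.050464
db = Hb / gamma_b = 3.28 / 1.050464
db = 3.1224 m

3.1224


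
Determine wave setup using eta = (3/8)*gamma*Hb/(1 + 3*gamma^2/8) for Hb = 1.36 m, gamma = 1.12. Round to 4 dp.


eta = (3/8) * gamma * Hb / (1 + 3*gamma^2/8)
Numerator = (3/8) * 1.12 * 1.36 = 0.571200
Denominator = 1 + 3*1.12^2/8 = 1 + 0.470400 = 1.470400
eta = 0.571200 / 1.470400
eta = 0.3885 m

0.3885


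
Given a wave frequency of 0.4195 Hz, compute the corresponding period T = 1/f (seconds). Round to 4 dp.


T = 1 / f
T = 1 / 0.4195
T = 2.3838 s

2.3838


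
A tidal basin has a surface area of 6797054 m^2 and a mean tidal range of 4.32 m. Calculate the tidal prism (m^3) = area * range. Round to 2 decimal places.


Tidal prism = Area * Tidal range
P = 6797054 * 4.32
P = 29363273.28 m^3

29363273.28


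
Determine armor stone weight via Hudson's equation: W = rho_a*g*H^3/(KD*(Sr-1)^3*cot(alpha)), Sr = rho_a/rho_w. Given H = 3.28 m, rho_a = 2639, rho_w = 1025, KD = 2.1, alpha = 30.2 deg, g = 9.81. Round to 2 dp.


Sr = rho_a / rho_w = 2639 / 1025 = 2.574634
(Sr - 1) = 1.574634
(Sr - 1)^3 = 3.904262
cot(30.2) = 1 / tan(30.2) = 1 / 0.582014 = 1.718172
Numerator = 2639 * 9.81 * 3.28^3 = 913544.9658
Denominator = 2.1 * 3.904262 * 1.718172 = 14.087208
W = 913544.9658 / 14.087208
W = 64849.26 N

64849.26


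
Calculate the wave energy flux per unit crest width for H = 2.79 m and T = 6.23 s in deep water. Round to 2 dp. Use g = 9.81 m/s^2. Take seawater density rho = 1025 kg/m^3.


P = rho * g^2 * H^2 * T / (32 * pi)
P = 1025 * 9.81^2 * 2.79^2 * 6.23 / (32 * pi)
P = 1025 * 96.2361 * 7.7841 * 6.23 / 100.53096
P = 47583.73 W/m

47583.73


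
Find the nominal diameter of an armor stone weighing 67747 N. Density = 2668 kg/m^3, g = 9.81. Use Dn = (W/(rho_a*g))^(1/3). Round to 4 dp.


V = W / (rho_a * g)
V = 67747 / (2668 * 9.81)
V = 67747 / 26173.08
V = 2.588423 m^3
Dn = V^(1/3) = 2.588423^(1/3)
Dn = 1.3730 m

1.3730


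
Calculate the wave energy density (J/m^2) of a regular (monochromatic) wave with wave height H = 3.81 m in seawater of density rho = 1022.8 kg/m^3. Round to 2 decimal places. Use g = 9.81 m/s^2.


E = (1/8) * rho * g * H^2
E = (1/8) * 1022.8 * 9.81 * 3.81^2
E = 0.125 * 1022.8 * 9.81 * 14.5161
E = 18206.22 J/m^2

18206.22


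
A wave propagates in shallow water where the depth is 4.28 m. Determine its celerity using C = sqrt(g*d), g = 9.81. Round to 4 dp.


Using the shallow-water approximation:
C = sqrt(g * d) = sqrt(9.81 * 4.28)
C = sqrt(41.9868)
C = 6.4797 m/s

6.4797


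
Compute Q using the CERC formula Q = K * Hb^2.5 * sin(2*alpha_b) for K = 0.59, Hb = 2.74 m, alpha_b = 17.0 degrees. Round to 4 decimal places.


Q = K * Hb^2.5 * sin(2 * alpha_b)
Hb^2.5 = 2.74^2.5 = 12.427289
sin(2 * 17.0) = sin(34.0) = 0.559193
Q = 0.59 * 12.427289 * 0.559193
Q = 4.1001 m^3/s

4.1001


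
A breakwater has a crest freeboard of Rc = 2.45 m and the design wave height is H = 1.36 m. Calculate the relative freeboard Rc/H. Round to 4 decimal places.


Relative freeboard = Rc / H
= 2.45 / 1.36
= 1.8015

1.8015


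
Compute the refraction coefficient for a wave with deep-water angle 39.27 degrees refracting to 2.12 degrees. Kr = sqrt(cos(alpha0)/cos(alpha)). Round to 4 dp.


Kr = sqrt(cos(alpha0) / cos(alpha))
cos(39.27) = 0.774172
cos(2.12) = 0.999316
Kr = sqrt(0.774172 / 0.999316)
Kr = sqrt(0.774702)
Kr = 0.8802

0.8802


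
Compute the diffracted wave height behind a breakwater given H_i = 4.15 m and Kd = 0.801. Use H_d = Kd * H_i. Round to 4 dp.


H_d = Kd * H_i
H_d = 0.801 * 4.15
H_d = 3.3242 m

3.3242


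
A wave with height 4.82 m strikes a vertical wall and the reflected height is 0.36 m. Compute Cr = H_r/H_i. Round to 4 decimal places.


Cr = H_r / H_i
Cr = 0.36 / 4.82
Cr = 0.0747

0.0747


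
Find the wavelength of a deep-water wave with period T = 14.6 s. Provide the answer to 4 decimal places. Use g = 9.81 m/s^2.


L0 = g * T^2 / (2 * pi)
L0 = 9.81 * 14.6^2 / (2 * pi)
L0 = 9.81 * 213.1600 / 6.28319
L0 = 2091.0996 / 6.28319
L0 = 332.8088 m

332.8088


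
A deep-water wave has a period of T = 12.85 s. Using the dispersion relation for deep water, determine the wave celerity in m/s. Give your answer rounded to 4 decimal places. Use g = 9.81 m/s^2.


We use the deep-water celerity formula:
C = g * T / (2 * pi)
C = 9.81 * 12.85 / (2 * 3.14159...)
C = 126.058500 / 6.283185
C = 20.0628 m/s

20.0628


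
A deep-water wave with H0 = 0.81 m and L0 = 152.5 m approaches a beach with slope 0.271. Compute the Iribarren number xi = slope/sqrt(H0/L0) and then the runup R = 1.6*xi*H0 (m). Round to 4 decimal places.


xi = slope / sqrt(H0/L0)
H0/L0 = 0.81/152.5 = 0.005311
sqrt(0.005311) = 0.072880
xi = 0.271 / 0.072880 = 3.718448
R = 1.6 * xi * H0 = 1.6 * 3.718448 * 0.81
R = 4.8191 m

4.8191


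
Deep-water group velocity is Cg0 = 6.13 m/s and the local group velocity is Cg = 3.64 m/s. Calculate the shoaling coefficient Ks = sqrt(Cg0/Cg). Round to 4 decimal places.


Ks = sqrt(Cg0 / Cg)
Ks = sqrt(6.13 / 3.64)
Ks = sqrt(1.6841)
Ks = 1.2977

1.2977


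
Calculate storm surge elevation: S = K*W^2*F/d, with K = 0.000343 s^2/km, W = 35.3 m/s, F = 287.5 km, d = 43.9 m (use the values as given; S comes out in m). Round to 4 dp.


S = K * W^2 * F / d
W^2 = 35.3^2 = 1246.09
S = 0.000343 * 1246.09 * 287.5 / 43.9
Numerator = 0.000343 * 1246.09 * 287.5 = 122.880050
S = 122.880050 / 43.9 = 2.7991 m

2.7991


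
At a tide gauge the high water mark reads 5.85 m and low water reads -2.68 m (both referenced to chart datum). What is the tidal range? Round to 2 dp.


Tidal range = High water - Low water
Tidal range = 5.85 - (-2.68)
Tidal range = 8.53 m

8.53


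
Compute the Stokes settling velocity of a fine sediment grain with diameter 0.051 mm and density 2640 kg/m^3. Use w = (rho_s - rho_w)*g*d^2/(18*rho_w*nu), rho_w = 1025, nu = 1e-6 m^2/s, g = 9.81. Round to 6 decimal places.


w = (rho_s - rho_w) * g * d^2 / (18 * rho_w * nu)
d = 0.051 mm = 0.000051 m
rho_s - rho_w = 2640 - 1025 = 1615
Numerator = 1615 * 9.81 * (0.000051)^2 = 0.000041208033
Denominator = 18 * 1025 * 1e-6 = 0.018450
w = 0.002233 m/s

0.002233


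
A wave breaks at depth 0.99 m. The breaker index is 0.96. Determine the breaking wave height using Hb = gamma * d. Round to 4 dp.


Hb = gamma * d
Hb = 0.96 * 0.99
Hb = 0.9504 m

0.9504


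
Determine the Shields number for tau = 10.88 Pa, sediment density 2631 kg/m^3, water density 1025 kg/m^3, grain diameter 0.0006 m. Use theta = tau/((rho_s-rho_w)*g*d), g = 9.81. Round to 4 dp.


theta = tau / ((rho_s - rho_w) * g * d)
rho_s - rho_w = 2631 - 1025 = 1606
Denominator = 1606 * 9.81 * 0.0006 = 9.452916
theta = 10.88 / 9.452916
theta = 1.1510

1.1510


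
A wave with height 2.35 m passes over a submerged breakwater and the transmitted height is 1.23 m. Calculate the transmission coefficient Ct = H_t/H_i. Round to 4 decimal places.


Ct = H_t / H_i
Ct = 1.23 / 2.35
Ct = 0.5234

0.5234


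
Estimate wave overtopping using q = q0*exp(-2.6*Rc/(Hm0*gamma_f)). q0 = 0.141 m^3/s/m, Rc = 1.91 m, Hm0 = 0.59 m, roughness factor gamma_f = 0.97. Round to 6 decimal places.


q = q0 * exp(-2.6 * Rc / (Hm0 * gamma_f))
Exponent = -2.6 * 1.91 / (0.59 * 0.97)
= -2.6 * 1.91 / 0.5723
= -8.677267
exp(-8.677267) = 0.000170
q = 0.141 * 0.000170
q = 0.000024 m^3/s/m

0.000024


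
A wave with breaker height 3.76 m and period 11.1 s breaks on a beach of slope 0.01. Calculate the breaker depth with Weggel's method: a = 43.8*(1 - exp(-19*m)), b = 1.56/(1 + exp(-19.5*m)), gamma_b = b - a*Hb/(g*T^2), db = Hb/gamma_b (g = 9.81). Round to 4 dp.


a = 43.8 * (1 - exp(-19 * m))
exp(-19 * 0.01) = exp(-0.1900) = 0.826959
a = 43.8 * (1 - 0.826959) = 7.579190
b = 1.56 / (1 + exp(-19.5 * m))
exp(-19.5 * 0.01) = exp(-0.1950) = 0.822835
b = 1.56 / (1 + 0.822835) = 0.855810
Hb / (g * T^2) = 3.76 / (9.81 * 11.1^2) = 3.76 / 1208.6901 = 0.00311081
gamma_b = b - a * Hb/(g*T^2) = 0.855810 - 7.579190 * 0.00311081 = 0.832233
db = Hb / gamma_b = 3.76 / 0.832233
db = 4.5180 m

4.5180


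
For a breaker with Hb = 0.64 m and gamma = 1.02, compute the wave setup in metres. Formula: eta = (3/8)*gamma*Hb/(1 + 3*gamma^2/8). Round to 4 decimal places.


eta = (3/8) * gamma * Hb / (1 + 3*gamma^2/8)
Numerator = (3/8) * 1.02 * 0.64 = 0.244800
Denominator = 1 + 3*1.02^2/8 = 1 + 0.390150 = 1.390150
eta = 0.244800 / 1.390150
eta = 0.1761 m

0.1761


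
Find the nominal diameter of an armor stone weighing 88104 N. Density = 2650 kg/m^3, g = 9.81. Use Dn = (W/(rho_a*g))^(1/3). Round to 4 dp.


V = W / (rho_a * g)
V = 88104 / (2650 * 9.81)
V = 88104 / 25996.50
V = 3.389072 m^3
Dn = V^(1/3) = 3.389072^(1/3)
Dn = 1.5021 m

1.5021


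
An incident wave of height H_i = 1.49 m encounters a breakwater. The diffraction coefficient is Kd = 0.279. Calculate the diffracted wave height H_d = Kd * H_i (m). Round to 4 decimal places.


H_d = Kd * H_i
H_d = 0.279 * 1.49
H_d = 0.4157 m

0.4157


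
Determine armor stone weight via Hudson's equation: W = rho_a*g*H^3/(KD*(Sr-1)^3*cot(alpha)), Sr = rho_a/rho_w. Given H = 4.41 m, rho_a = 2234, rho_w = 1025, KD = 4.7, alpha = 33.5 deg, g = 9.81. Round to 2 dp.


Sr = rho_a / rho_w = 2234 / 1025 = 2.179512
(Sr - 1) = 1.179512
(Sr - 1)^3 = 1.640995
cot(33.5) = 1 / tan(33.5) = 1 / 0.661886 = 1.510835
Numerator = 2234 * 9.81 * 4.41^3 = 1879610.8554
Denominator = 4.7 * 1.640995 * 1.510835 = 11.652584
W = 1879610.8554 / 11.652584
W = 161304.20 N

161304.20


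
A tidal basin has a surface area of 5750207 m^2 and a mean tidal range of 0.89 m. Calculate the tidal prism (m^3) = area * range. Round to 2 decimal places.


Tidal prism = Area * Tidal range
P = 5750207 * 0.89
P = 5117684.23 m^3

5117684.23


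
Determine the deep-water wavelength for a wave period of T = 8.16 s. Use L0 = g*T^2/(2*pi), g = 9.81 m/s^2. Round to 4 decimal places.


L0 = g * T^2 / (2 * pi)
L0 = 9.81 * 8.16^2 / (2 * pi)
L0 = 9.81 * 66.5856 / 6.28319
L0 = 653.2047 / 6.28319
L0 = 103.9608 m

103.9608


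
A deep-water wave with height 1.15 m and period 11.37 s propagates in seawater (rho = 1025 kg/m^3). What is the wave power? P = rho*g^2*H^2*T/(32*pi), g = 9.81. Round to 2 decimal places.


P = rho * g^2 * H^2 * T / (32 * pi)
P = 1025 * 9.81^2 * 1.15^2 * 11.37 / (32 * pi)
P = 1025 * 96.2361 * 1.3225 * 11.37 / 100.53096
P = 14754.29 W/m

14754.29


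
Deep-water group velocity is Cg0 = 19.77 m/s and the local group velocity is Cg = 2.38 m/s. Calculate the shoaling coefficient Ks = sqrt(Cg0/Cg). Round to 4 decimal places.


Ks = sqrt(Cg0 / Cg)
Ks = sqrt(19.77 / 2.38)
Ks = sqrt(8.3067)
Ks = 2.8821

2.8821


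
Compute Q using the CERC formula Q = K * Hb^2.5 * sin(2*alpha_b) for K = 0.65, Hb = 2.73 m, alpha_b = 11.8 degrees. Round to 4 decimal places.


Q = K * Hb^2.5 * sin(2 * alpha_b)
Hb^2.5 = 2.73^2.5 = 12.314212
sin(2 * 11.8) = sin(23.6) = 0.400349
Q = 0.65 * 12.314212 * 0.400349
Q = 3.2045 m^3/s

3.2045


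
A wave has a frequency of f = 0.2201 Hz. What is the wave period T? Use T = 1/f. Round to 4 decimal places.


T = 1 / f
T = 1 / 0.2201
T = 4.5434 s

4.5434


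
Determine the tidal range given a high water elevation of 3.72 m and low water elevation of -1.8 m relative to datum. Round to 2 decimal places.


Tidal range = High water - Low water
Tidal range = 3.72 - (-1.8)
Tidal range = 5.52 m

5.52


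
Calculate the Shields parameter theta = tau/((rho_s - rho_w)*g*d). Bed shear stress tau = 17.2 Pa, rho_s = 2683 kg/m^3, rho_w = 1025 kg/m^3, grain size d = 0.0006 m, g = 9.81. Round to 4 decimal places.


theta = tau / ((rho_s - rho_w) * g * d)
rho_s - rho_w = 2683 - 1025 = 1658
Denominator = 1658 * 9.81 * 0.0006 = 9.758988
theta = 17.2 / 9.758988
theta = 1.7625

1.7625


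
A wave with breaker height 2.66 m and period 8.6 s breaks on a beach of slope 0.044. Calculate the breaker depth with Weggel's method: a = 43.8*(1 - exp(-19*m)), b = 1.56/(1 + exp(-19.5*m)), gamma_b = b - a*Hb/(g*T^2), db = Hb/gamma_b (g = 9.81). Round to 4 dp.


a = 43.8 * (1 - exp(-19 * m))
exp(-19 * 0.044) = exp(-0.8360) = 0.433441
a = 43.8 * (1 - 0.433441) = 24.815292
b = 1.56 / (1 + exp(-19.5 * m))
exp(-19.5 * 0.044) = exp(-0.8580) = 0.424009
b = 1.56 / (1 + 0.424009) = 1.095498
Hb / (g * T^2) = 2.66 / (9.81 * 8.6^2) = 2.66 / 725.5476 = 0.00366620
gamma_b = b - a * Hb/(g*T^2) = 1.095498 - 24.815292 * 0.00366620 = 1.004521
db = Hb / gamma_b = 2.66 / 1.004521
db = 2.6480 m

2.6480


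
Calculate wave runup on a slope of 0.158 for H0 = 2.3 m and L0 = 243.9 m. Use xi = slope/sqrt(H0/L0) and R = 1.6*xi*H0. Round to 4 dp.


xi = slope / sqrt(H0/L0)
H0/L0 = 2.3/243.9 = 0.009430
sqrt(0.009430) = 0.097109
xi = 0.158 / 0.097109 = 1.627043
R = 1.6 * xi * H0 = 1.6 * 1.627043 * 2.3
R = 5.9875 m

5.9875


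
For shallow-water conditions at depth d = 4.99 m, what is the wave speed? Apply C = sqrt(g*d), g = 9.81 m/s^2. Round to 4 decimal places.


Using the shallow-water approximation:
C = sqrt(g * d) = sqrt(9.81 * 4.99)
C = sqrt(48.9519)
C = 6.9966 m/s

6.9966


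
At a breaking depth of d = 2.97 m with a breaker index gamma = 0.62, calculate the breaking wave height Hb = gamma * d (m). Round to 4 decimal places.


Hb = gamma * d
Hb = 0.62 * 2.97
Hb = 1.8414 m

1.8414


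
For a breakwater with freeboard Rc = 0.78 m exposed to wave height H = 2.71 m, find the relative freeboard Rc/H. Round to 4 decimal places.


Relative freeboard = Rc / H
= 0.78 / 2.71
= 0.2878

0.2878


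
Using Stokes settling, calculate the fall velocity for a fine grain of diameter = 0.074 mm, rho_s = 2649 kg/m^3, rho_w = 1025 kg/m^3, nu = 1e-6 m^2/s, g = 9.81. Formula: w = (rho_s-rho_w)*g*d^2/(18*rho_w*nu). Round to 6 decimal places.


w = (rho_s - rho_w) * g * d^2 / (18 * rho_w * nu)
d = 0.074 mm = 0.000074 m
rho_s - rho_w = 2649 - 1025 = 1624
Numerator = 1624 * 9.81 * (0.000074)^2 = 0.000087240565
Denominator = 18 * 1025 * 1e-6 = 0.018450
w = 0.004728 m/s

0.004728


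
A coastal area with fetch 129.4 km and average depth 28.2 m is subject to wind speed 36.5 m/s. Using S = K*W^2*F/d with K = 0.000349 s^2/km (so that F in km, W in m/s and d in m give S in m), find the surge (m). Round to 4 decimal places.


S = K * W^2 * F / d
W^2 = 36.5^2 = 1332.25
S = 0.000349 * 1332.25 * 129.4 / 28.2
Numerator = 0.000349 * 1332.25 * 129.4 = 60.165209
S = 60.165209 / 28.2 = 2.1335 m

2.1335


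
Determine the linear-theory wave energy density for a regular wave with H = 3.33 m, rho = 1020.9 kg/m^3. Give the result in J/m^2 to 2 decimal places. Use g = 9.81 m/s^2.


E = (1/8) * rho * g * H^2
E = (1/8) * 1020.9 * 9.81 * 3.33^2
E = 0.125 * 1020.9 * 9.81 * 11.0889
E = 13881.96 J/m^2

13881.96


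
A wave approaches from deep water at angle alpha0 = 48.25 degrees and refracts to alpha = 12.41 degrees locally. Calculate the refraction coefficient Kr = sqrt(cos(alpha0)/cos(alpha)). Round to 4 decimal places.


Kr = sqrt(cos(alpha0) / cos(alpha))
cos(48.25) = 0.665882
cos(12.41) = 0.976635
Kr = sqrt(0.665882 / 0.976635)
Kr = sqrt(0.681812)
Kr = 0.8257

0.8257


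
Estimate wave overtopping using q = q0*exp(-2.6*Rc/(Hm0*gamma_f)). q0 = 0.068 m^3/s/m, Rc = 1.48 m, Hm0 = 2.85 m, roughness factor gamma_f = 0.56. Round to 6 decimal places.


q = q0 * exp(-2.6 * Rc / (Hm0 * gamma_f))
Exponent = -2.6 * 1.48 / (2.85 * 0.56)
= -2.6 * 1.48 / 1.5960
= -2.411028
exp(-2.411028) = 0.089723
q = 0.068 * 0.089723
q = 0.006101 m^3/s/m

0.006101


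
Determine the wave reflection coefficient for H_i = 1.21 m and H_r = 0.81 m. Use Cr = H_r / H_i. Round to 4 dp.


Cr = H_r / H_i
Cr = 0.81 / 1.21
Cr = 0.6694

0.6694


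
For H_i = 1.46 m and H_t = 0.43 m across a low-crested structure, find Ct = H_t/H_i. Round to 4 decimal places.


Ct = H_t / H_i
Ct = 0.43 / 1.46
Ct = 0.2945

0.2945


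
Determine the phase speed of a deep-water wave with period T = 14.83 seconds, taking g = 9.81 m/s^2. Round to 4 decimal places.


We use the deep-water celerity formula:
C = g * T / (2 * pi)
C = 9.81 * 14.83 / (2 * 3.14159...)
C = 145.482300 / 6.283185
C = 23.1542 m/s

23.1542
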